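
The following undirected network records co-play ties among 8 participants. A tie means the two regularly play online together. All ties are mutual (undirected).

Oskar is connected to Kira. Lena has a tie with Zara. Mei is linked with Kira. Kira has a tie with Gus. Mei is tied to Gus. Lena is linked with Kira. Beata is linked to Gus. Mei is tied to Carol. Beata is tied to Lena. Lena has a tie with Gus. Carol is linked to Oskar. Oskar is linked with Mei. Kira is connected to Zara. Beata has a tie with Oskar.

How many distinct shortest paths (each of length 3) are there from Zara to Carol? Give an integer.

The shortest distance is 3. The length-3 paths are: Zara–Kira–Mei–Carol; Zara–Kira–Oskar–Carol.
That gives 2 distinct shortest paths.

2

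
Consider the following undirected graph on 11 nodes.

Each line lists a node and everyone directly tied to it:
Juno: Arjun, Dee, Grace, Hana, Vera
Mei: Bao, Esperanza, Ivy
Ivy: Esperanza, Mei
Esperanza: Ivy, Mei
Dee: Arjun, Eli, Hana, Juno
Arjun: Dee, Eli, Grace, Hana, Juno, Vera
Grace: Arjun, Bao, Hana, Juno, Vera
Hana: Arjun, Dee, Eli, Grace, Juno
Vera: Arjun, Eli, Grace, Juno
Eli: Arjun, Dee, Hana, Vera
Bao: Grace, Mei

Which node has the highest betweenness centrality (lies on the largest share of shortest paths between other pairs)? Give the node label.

Grace

Unnormalized betweenness of each node: Arjun:25/6, Bao:21, Dee:1/4, Eli:7/12, Esperanza:0, Grace:97/4, Hana:43/12, Ivy:0, Juno:9/4, Mei:16, Vera:23/12.
Grace has the largest value, 97/4, making it the main broker — the node through which the most shortest paths run.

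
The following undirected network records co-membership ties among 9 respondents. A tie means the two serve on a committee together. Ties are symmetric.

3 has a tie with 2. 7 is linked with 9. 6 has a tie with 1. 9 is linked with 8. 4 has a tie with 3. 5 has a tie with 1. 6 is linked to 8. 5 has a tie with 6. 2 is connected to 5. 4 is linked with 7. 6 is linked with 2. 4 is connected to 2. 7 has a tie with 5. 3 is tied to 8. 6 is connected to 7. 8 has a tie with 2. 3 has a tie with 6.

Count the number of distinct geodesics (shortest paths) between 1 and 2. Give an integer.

The shortest distance is 2. The length-2 paths are: 1–5–2; 1–6–2.
That gives 2 distinct shortest paths.

2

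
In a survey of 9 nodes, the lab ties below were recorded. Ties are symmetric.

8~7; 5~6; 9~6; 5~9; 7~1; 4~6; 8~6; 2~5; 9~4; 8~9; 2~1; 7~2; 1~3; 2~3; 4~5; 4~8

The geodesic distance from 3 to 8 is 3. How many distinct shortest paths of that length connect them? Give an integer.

2

The shortest distance is 3. The length-3 paths are: 3–1–7–8; 3–2–7–8.
That gives 2 distinct shortest paths.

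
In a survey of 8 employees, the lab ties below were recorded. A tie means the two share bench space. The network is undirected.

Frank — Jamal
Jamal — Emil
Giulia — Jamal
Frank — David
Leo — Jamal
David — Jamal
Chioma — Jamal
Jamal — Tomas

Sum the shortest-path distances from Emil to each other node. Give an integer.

13

Distances from Emil: Chioma:2, David:2, Frank:2, Giulia:2, Jamal:1, Leo:2, Tomas:2.
Sum = 2 + 2 + 2 + 2 + 1 + 2 + 2 = 13.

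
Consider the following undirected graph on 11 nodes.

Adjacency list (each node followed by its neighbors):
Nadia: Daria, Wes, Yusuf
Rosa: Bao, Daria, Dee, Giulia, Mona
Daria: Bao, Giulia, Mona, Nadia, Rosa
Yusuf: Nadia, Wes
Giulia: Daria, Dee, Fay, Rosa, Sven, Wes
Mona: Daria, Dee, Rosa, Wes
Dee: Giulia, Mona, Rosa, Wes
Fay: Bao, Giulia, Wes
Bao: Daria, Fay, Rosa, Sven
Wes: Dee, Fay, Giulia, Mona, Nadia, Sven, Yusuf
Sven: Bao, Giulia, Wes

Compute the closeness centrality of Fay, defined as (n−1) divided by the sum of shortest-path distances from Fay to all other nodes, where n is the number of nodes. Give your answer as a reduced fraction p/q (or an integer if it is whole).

Distances from Fay: Bao:1, Daria:2, Dee:2, Giulia:1, Mona:2, Nadia:2, Rosa:2, Sven:2, Wes:1, Yusuf:2. Sum = 17.
n = 11, so closeness = 10/17.

10/17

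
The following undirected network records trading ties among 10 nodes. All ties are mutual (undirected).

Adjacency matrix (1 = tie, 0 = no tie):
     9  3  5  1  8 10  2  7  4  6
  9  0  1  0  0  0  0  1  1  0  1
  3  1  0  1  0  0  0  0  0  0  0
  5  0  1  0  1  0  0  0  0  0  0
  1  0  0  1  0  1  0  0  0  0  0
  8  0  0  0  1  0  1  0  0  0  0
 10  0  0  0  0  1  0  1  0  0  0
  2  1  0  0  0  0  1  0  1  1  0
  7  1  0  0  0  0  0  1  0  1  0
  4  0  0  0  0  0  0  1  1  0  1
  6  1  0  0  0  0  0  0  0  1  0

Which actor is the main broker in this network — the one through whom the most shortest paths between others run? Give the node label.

9

Unnormalized betweenness of each node: 1:3, 2:23/2, 3:15/2, 4:2, 5:9/2, 6:1, 7:1, 8:9/2, 9:25/2, 10:15/2.
9 has the largest value, 25/2, making it the main broker — the node through which the most shortest paths run.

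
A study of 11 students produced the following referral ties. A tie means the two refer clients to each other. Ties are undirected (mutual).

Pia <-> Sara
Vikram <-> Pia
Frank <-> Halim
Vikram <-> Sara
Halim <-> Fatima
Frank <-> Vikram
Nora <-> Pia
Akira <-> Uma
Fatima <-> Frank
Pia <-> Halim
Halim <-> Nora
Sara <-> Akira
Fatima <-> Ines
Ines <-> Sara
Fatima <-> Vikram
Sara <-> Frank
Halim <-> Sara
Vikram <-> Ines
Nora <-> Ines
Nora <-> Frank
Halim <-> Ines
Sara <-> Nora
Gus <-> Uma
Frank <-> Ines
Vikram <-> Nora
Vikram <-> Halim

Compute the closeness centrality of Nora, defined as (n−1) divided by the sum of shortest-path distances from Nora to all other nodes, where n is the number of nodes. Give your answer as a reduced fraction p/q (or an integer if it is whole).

Distances from Nora: Akira:2, Fatima:2, Frank:1, Gus:4, Halim:1, Ines:1, Pia:1, Sara:1, Uma:3, Vikram:1. Sum = 17.
n = 11, so closeness = 10/17.

10/17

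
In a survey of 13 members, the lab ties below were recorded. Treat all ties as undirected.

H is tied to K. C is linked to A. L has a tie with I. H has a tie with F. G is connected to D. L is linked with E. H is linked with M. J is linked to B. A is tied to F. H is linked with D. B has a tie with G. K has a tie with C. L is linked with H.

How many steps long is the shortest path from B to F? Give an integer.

4

One shortest route is B – G – D – H – F, which uses 4 edges, and at distance 3 from B we only reach {H}, which does not include F. So d(B,F) = 4.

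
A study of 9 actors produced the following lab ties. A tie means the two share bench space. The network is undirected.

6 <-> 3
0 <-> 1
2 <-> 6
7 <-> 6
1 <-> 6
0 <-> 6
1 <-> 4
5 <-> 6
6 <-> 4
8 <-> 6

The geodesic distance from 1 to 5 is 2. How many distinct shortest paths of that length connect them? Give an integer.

The shortest distance is 2, and the only length-2 path is 1–6–5. So there is exactly 1 shortest path.

1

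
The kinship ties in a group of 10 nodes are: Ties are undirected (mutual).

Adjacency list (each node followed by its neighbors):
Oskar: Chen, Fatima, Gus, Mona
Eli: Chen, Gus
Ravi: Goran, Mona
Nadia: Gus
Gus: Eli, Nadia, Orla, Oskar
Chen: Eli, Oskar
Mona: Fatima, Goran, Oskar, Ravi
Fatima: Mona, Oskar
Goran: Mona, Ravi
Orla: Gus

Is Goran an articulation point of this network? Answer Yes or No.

No

Even without Goran, every remaining node can still reach every other (the residual graph is connected), so Goran is not a cut vertex.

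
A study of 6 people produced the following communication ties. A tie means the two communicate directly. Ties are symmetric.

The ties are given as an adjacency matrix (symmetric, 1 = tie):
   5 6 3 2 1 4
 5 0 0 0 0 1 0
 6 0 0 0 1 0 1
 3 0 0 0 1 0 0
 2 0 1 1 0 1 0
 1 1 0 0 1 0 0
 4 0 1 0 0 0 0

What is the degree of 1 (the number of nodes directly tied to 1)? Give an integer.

2

1 is directly tied to 2 and 5. That is 2 neighbors, so the degree of 1 is 2.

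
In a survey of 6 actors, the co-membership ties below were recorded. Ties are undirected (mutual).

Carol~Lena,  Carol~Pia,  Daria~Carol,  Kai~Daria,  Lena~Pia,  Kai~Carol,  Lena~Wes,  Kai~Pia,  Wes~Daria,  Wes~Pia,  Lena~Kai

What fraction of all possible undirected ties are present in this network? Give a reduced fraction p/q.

There are 11 edges and 6 nodes, so the maximum possible is C(6,2) = 15.
Density = 11/15.

11/15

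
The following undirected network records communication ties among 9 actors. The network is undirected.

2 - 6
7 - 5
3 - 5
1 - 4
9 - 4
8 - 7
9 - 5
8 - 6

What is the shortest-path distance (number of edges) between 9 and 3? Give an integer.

2

One shortest route is 9 – 5 – 3, which uses 2 edges, and 9 and 3 are not directly tied, so nothing shorter exists. So d(9,3) = 2.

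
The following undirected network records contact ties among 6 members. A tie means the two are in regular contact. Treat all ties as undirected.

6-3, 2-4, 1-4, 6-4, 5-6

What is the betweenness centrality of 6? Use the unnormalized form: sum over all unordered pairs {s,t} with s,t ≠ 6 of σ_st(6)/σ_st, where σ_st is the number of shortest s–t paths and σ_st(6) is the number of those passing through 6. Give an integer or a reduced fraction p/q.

Pairs whose geodesics pass through 6 — 3–2: 1; 3–4: 1; 3–1: 1; 3–5: 1; 2–5: 1; 4–5: 1; 1–5: 1.
All other pairs contribute 0.
Summing the contributions gives betweenness(6) = 7.

7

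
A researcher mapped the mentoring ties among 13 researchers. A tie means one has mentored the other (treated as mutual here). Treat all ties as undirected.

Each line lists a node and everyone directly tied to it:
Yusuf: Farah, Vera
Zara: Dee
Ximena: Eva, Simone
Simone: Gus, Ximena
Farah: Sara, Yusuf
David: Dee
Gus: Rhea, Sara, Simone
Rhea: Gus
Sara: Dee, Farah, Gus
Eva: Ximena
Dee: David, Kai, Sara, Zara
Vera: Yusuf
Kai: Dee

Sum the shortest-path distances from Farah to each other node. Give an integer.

32

Distances from Farah: David:3, Dee:2, Eva:5, Gus:2, Kai:3, Rhea:3, Sara:1, Simone:3, Vera:2, Ximena:4, Yusuf:1, Zara:3.
Sum = 3 + 2 + 5 + 2 + 3 + 3 + 1 + 3 + 2 + 4 + 1 + 3 = 32.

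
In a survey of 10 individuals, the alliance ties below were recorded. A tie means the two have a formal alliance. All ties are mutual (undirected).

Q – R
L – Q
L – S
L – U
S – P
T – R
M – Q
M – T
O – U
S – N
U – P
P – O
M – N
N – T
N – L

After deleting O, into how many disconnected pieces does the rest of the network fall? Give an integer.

O's neighbors (P and U) remain reachable from one another through other ties, so the rest of the network stays in one piece.

1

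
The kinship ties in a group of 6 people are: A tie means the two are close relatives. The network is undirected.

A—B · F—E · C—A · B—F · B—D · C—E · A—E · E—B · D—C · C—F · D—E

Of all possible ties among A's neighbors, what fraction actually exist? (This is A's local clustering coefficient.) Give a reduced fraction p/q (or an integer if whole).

2/3

A's neighbors: B, C, and E (k = 3).
Possible neighbor pairs: C(3,2) = 3. Edges among them: B–E, C–E → e = 2.
Clustering(A) = 2/3.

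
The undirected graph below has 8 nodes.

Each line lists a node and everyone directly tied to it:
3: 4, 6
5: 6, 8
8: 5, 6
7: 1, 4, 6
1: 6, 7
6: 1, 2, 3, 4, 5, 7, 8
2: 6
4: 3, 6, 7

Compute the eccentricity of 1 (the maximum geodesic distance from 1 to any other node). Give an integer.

Distances from 1: 2:2, 3:2, 4:2, 5:2, 6:1, 7:1, 8:2.
The largest is 2 (to 2, 8, 5, 4, and 3), so the eccentricity of 1 is 2.

2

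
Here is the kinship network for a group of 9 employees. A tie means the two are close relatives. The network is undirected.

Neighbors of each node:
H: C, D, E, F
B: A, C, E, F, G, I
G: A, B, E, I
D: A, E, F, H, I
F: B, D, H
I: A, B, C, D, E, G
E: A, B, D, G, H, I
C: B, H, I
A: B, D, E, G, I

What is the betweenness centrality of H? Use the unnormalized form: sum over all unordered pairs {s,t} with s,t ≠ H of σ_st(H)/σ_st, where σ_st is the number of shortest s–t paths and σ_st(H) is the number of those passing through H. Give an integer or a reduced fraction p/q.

Pairs whose geodesics pass through H — D–C: 1/2; C–F: 1/2; C–E: 1/3; F–E: 1/3.
All other pairs contribute 0.
Summing the contributions gives betweenness(H) = 5/3.

5/3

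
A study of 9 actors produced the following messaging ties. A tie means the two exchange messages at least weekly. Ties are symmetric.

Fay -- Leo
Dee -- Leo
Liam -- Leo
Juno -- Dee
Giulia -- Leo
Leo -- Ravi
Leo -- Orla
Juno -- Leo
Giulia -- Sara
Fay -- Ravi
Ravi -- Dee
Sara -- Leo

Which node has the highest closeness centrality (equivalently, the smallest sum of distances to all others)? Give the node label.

Farness (sum of distances to all others) for each node — Dee:13, Fay:14, Giulia:14, Juno:14, Leo:8, Liam:15, Orla:15, Ravi:13, Sara:14.
The smallest farness is 8, for Leo, so Leo has the highest closeness.

Leo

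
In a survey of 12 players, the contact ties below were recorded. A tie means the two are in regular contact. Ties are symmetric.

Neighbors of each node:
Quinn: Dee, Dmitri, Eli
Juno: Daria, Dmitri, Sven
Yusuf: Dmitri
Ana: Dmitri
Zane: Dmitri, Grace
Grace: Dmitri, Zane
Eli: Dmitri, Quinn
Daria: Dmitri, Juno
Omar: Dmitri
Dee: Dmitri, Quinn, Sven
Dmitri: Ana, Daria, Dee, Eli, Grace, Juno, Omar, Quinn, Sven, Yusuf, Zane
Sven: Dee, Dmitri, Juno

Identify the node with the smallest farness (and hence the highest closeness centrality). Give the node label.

Dmitri

Farness (sum of distances to all others) for each node — Ana:21, Daria:20, Dee:19, Dmitri:11, Eli:20, Grace:20, Juno:19, Omar:21, Quinn:19, Sven:19, Yusuf:21, Zane:20.
The smallest farness is 11, for Dmitri, so Dmitri has the highest closeness.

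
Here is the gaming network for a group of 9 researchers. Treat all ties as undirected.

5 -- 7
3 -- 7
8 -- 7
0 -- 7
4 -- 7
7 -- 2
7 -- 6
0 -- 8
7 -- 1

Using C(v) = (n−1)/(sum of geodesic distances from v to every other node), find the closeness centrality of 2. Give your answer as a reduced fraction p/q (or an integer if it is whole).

Distances from 2: 0:2, 1:2, 3:2, 4:2, 5:2, 6:2, 7:1, 8:2. Sum = 15.
n = 9, so closeness = 8/15.

8/15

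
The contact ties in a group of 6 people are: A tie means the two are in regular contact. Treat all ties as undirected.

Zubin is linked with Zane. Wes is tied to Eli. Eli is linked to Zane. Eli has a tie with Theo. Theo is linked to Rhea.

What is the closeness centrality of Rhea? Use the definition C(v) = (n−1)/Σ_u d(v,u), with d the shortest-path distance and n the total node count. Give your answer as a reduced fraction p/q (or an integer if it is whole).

5/13

Distances from Rhea: Eli:2, Theo:1, Wes:3, Zane:3, Zubin:4. Sum = 13.
n = 6, so closeness = 5/13.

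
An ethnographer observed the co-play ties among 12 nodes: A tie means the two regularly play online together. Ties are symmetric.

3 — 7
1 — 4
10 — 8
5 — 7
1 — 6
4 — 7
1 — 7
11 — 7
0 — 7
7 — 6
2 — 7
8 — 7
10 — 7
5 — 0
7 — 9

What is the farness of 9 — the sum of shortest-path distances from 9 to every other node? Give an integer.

Distances from 9: 0:2, 1:2, 2:2, 3:2, 4:2, 5:2, 6:2, 7:1, 8:2, 10:2, 11:2.
Sum = 2 + 2 + 2 + 2 + 2 + 2 + 2 + 1 + 2 + 2 + 2 = 21.

21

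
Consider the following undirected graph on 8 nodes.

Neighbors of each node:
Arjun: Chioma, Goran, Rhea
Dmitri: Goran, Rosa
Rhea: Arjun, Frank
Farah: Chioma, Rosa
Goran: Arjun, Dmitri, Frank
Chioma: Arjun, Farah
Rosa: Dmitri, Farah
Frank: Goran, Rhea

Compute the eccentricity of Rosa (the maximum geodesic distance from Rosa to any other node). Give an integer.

Distances from Rosa: Arjun:3, Chioma:2, Dmitri:1, Farah:1, Frank:3, Goran:2, Rhea:4.
The largest is 4 (to Rhea), so the eccentricity of Rosa is 4.

4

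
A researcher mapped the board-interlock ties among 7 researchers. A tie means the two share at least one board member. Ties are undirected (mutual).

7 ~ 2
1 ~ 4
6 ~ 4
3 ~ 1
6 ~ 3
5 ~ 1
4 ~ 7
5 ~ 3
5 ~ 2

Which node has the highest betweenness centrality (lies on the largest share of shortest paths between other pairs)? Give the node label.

4

Unnormalized betweenness of each node: 1:11/6, 2:4/3, 3:2, 4:11/3, 5:17/6, 6:5/6, 7:3/2.
4 has the largest value, 11/3, making it the main broker — the node through which the most shortest paths run.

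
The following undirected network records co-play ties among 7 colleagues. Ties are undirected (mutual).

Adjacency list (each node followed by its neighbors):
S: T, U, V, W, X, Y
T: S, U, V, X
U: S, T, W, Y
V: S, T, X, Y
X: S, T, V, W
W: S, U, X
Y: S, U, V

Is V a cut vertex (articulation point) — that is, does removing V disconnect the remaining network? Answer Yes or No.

Even without V, every remaining node can still reach every other (the residual graph is connected), so V is not a cut vertex.

No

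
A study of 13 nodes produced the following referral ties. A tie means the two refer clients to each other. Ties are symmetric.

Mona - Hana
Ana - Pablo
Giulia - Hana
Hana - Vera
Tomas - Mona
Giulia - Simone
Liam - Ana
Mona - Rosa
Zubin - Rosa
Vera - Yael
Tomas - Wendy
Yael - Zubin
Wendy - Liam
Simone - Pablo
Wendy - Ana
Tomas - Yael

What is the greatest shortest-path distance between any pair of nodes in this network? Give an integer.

Eccentricity of each node (its greatest distance to any other): Ana:4, Giulia:4, Hana:4, Liam:4, Mona:4, Pablo:5, Rosa:5, Simone:5, Tomas:4, Vera:4, Wendy:4, Yael:4, Zubin:5.
The maximum eccentricity is 5, realized for instance by the pair Simone–Zubin via Simone – Giulia – Hana – Vera – Yael – Zubin. So the diameter is 5.

5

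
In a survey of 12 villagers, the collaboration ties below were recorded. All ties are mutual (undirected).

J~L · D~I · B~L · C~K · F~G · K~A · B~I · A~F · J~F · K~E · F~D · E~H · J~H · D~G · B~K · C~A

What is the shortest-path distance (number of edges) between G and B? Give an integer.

3

One shortest route is G – D – I – B, which uses 3 edges, and at distance 2 from G we only reach {A, I, J}, which does not include B. So d(G,B) = 3.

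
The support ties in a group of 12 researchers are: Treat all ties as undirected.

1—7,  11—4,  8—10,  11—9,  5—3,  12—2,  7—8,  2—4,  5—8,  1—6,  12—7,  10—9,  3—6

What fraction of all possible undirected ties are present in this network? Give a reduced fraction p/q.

13/66

There are 13 edges and 12 nodes, so the maximum possible is C(12,2) = 66.
Density = 13/66.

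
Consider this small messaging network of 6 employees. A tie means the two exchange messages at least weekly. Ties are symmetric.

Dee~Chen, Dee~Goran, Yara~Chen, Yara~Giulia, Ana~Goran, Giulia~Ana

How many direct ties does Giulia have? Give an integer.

Giulia is directly tied to Ana and Yara. That is 2 neighbors, so the degree of Giulia is 2.

2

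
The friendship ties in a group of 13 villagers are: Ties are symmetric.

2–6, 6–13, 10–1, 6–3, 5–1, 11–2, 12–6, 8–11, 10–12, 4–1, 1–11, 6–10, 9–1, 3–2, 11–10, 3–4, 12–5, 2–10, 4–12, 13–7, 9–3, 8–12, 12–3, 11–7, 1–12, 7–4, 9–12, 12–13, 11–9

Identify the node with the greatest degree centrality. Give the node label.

Degrees — 1:6, 2:4, 3:5, 4:4, 5:2, 6:5, 7:3, 8:2, 9:4, 10:5, 11:6, 12:9, 13:3.
The maximum is 9, attained only by 12.

12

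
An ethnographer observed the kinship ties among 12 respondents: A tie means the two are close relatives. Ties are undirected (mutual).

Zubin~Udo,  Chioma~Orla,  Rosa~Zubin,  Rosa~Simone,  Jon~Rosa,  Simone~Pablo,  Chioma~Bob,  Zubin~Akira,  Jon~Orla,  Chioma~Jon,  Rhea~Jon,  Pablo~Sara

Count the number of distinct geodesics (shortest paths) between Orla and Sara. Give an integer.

The shortest distance is 5, and the only length-5 path is Orla–Jon–Rosa–Simone–Pablo–Sara. So there is exactly 1 shortest path.

1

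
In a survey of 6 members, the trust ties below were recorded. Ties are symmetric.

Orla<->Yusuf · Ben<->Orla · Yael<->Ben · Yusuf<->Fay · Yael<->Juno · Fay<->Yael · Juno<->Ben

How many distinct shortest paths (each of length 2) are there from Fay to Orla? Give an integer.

The shortest distance is 2, and the only length-2 path is Fay–Yusuf–Orla. So there is exactly 1 shortest path.

1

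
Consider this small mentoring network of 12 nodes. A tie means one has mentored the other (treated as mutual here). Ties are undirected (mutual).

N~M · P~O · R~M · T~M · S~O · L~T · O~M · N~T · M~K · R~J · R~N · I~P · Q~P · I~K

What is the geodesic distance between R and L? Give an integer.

3

One shortest route is R – M – T – L, which uses 3 edges, and at distance 2 from R we only reach {K, O, T}, which does not include L. So d(R,L) = 3.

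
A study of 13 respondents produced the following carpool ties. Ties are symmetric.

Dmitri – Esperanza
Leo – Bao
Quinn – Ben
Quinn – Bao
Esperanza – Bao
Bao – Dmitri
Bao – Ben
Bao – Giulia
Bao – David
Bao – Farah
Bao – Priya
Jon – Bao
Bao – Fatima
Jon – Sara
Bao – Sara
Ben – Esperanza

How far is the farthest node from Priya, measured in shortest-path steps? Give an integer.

Distances from Priya: Bao:1, Ben:2, David:2, Dmitri:2, Esperanza:2, Farah:2, Fatima:2, Giulia:2, Jon:2, Leo:2, Quinn:2, Sara:2.
The largest is 2 (to Farah, Esperanza, Leo, Ben, Jon, Dmitri, David, Fatima, Sara, Giulia, and Quinn), so the eccentricity of Priya is 2.

2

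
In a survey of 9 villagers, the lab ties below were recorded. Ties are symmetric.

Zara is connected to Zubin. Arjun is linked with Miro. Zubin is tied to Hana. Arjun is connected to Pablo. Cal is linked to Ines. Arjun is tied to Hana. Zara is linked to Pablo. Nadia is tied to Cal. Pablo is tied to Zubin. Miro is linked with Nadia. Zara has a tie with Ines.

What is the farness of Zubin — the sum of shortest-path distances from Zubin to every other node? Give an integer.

Distances from Zubin: Arjun:2, Cal:3, Hana:1, Ines:2, Miro:3, Nadia:4, Pablo:1, Zara:1.
Sum = 2 + 3 + 1 + 2 + 3 + 4 + 1 + 1 = 17.

17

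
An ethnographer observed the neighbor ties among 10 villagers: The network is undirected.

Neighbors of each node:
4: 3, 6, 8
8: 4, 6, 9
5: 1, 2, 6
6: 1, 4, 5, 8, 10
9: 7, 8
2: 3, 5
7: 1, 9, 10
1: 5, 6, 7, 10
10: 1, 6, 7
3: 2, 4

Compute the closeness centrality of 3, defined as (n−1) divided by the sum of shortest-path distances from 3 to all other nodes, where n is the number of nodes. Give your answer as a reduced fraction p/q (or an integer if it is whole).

3/7

Distances from 3: 1:3, 2:1, 4:1, 5:2, 6:2, 7:4, 8:2, 9:3, 10:3. Sum = 21.
n = 10, so closeness = 9/21 = 3/7.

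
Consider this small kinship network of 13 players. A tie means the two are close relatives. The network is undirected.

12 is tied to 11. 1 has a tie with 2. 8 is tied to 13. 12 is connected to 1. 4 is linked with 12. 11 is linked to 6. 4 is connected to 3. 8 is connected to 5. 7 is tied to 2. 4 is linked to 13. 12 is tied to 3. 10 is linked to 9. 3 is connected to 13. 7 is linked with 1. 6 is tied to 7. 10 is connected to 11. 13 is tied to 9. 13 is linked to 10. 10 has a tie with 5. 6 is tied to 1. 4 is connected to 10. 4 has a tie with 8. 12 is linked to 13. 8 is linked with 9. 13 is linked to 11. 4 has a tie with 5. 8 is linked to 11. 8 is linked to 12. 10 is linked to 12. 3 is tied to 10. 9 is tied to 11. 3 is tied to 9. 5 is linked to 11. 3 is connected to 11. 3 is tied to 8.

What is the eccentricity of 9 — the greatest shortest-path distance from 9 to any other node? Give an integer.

4

Distances from 9: 1:3, 2:4, 3:1, 4:2, 5:2, 6:2, 7:3, 8:1, 10:1, 11:1, 12:2, 13:1.
The largest is 4 (to 2), so the eccentricity of 9 is 4.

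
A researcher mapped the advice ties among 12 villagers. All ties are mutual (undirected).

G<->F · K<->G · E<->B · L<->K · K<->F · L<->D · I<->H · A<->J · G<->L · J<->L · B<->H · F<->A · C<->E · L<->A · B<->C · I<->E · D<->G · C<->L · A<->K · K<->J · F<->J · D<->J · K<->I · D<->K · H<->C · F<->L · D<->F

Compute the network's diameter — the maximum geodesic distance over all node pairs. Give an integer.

3

Eccentricity of each node (its greatest distance to any other): A:3, B:3, C:2, D:3, E:3, F:3, G:3, H:3, I:2, J:3, K:3, L:2.
The maximum eccentricity is 3, realized for instance by the pair F–E via F – K – I – E. So the diameter is 3.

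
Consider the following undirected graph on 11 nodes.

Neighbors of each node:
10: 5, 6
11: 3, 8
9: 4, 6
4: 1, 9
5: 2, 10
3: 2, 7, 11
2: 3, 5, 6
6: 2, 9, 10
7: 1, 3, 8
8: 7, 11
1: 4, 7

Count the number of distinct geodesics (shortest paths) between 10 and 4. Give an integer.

The shortest distance is 3, and the only length-3 path is 10–6–9–4. So there is exactly 1 shortest path.

1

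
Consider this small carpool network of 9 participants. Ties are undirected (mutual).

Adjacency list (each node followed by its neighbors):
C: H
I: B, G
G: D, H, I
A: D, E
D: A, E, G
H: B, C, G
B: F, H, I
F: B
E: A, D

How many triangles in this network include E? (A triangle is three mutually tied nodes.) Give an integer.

1

E's neighbors: A and D.
Neighbor pairs that are themselves tied: E–A–D. Each forms one triangle with E, for 1 in total.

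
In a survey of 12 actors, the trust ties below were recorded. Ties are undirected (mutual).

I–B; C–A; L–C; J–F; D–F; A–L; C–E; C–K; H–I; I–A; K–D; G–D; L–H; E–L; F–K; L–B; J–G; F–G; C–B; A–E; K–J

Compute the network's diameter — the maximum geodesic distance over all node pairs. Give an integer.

5

Eccentricity of each node (its greatest distance to any other): A:4, B:4, C:3, D:4, E:4, F:4, G:5, H:5, I:5, J:4, K:3, L:4.
The maximum eccentricity is 5, realized for instance by the pair G–H via G – F – K – C – L – H. So the diameter is 5.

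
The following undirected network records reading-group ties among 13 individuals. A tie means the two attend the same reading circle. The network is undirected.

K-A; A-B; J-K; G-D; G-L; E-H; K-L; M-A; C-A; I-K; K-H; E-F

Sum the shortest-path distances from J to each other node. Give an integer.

32

Distances from J: A:2, B:3, C:3, D:4, E:3, F:4, G:3, H:2, I:2, K:1, L:2, M:3.
Sum = 2 + 3 + 3 + 4 + 3 + 4 + 3 + 2 + 2 + 1 + 2 + 3 = 32.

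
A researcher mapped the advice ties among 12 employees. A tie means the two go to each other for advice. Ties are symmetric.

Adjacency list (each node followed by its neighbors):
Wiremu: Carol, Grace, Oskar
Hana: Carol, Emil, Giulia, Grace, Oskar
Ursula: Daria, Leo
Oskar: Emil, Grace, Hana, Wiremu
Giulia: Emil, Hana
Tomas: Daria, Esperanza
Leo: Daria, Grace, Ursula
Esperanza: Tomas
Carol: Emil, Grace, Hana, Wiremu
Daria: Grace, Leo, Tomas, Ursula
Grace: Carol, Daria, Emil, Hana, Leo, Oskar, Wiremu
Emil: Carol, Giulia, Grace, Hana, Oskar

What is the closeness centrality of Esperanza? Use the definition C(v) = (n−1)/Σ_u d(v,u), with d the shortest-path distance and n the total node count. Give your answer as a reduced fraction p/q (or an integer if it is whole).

Distances from Esperanza: Carol:4, Daria:2, Emil:4, Giulia:5, Grace:3, Hana:4, Leo:3, Oskar:4, Tomas:1, Ursula:3, Wiremu:4. Sum = 37.
n = 12, so closeness = 11/37.

11/37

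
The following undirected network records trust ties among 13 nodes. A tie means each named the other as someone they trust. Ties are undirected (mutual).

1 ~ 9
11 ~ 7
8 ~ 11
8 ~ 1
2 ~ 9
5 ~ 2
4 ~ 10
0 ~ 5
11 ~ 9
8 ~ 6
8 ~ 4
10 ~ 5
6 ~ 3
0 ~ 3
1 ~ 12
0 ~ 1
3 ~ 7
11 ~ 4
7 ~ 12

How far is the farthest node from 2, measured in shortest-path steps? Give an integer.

Distances from 2: 0:2, 1:2, 3:3, 4:3, 5:1, 6:4, 7:3, 8:3, 9:1, 10:2, 11:2, 12:3.
The largest is 4 (to 6), so the eccentricity of 2 is 4.

4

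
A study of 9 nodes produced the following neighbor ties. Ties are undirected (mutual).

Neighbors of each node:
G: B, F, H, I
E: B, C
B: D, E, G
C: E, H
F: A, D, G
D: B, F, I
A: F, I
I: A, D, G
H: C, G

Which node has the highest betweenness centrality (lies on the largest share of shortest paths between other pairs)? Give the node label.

Unnormalized betweenness of each node: A:1/3, B:20/3, C:1, D:10/3, E:2, F:11/3, G:34/3, H:4, I:11/3.
G has the largest value, 34/3, making it the main broker — the node through which the most shortest paths run.

G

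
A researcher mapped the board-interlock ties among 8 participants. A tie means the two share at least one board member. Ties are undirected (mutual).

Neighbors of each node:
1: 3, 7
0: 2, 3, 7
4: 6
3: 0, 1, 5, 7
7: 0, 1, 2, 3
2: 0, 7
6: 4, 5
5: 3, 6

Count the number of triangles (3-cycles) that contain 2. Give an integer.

2's neighbors: 0 and 7.
Neighbor pairs that are themselves tied: 2–0–7. Each forms one triangle with 2, for 1 in total.

1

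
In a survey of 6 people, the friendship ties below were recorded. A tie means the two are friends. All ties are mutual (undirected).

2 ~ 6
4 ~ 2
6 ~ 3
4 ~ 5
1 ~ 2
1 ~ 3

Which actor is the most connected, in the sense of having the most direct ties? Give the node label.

2

Degrees — 1:2, 2:3, 3:2, 4:2, 5:1, 6:2.
The maximum is 3, attained only by 2.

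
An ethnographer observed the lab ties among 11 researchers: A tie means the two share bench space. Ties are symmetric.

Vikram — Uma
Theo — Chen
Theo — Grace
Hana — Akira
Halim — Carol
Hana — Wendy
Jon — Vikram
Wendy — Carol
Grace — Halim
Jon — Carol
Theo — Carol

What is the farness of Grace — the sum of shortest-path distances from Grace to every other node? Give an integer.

Distances from Grace: Akira:5, Carol:2, Chen:2, Halim:1, Hana:4, Jon:3, Theo:1, Uma:5, Vikram:4, Wendy:3.
Sum = 5 + 2 + 2 + 1 + 4 + 3 + 1 + 5 + 4 + 3 = 30.

30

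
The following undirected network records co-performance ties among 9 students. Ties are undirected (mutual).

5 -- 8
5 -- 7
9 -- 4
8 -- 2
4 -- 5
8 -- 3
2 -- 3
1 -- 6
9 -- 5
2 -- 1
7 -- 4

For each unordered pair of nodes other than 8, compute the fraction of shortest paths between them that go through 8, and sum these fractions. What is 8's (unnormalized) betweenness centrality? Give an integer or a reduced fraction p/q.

16

Pairs whose geodesics pass through 8 — 4–1: 1; 4–3: 1; 4–6: 1; 4–2: 1; 1–7: 1; 1–9: 1; 1–5: 1; 7–3: 1; 7–6: 1; 7–2: 1; 3–9: 1; 3–5: 1; 6–9: 1; 6–5: 1 … (+2 more pairs).
All other pairs contribute 0.
Summing the contributions gives betweenness(8) = 16.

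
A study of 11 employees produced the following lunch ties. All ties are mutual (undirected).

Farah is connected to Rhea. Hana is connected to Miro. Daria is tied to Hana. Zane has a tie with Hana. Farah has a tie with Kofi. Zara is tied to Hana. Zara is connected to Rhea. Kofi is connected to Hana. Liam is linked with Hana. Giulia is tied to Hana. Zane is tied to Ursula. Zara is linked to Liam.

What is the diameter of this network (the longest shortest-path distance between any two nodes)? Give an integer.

Eccentricity of each node (its greatest distance to any other): Daria:3, Farah:4, Giulia:3, Hana:2, Kofi:3, Liam:3, Miro:3, Rhea:4, Ursula:4, Zane:3, Zara:3.
The maximum eccentricity is 4, realized for instance by the pair Ursula–Rhea via Ursula – Zane – Hana – Zara – Rhea. So the diameter is 4.

4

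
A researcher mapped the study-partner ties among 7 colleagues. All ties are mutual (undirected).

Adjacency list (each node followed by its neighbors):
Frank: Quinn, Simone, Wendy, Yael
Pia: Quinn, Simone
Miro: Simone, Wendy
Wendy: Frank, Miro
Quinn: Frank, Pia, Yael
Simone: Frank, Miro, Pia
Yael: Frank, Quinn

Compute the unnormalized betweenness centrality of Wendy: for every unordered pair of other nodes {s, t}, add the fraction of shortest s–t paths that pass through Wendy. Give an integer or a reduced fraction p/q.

Pairs whose geodesics pass through Wendy — Miro–Frank: 1/2; Miro–Yael: 1/2; Miro–Quinn: 1/3.
All other pairs contribute 0.
Summing the contributions gives betweenness(Wendy) = 4/3.

4/3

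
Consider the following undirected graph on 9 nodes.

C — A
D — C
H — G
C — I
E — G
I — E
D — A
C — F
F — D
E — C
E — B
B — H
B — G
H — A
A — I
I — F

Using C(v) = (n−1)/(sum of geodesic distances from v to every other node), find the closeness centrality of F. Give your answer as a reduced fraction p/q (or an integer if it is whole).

Distances from F: A:2, B:3, C:1, D:1, E:2, G:3, H:3, I:1. Sum = 16.
n = 9, so closeness = 8/16 = 1/2.

1/2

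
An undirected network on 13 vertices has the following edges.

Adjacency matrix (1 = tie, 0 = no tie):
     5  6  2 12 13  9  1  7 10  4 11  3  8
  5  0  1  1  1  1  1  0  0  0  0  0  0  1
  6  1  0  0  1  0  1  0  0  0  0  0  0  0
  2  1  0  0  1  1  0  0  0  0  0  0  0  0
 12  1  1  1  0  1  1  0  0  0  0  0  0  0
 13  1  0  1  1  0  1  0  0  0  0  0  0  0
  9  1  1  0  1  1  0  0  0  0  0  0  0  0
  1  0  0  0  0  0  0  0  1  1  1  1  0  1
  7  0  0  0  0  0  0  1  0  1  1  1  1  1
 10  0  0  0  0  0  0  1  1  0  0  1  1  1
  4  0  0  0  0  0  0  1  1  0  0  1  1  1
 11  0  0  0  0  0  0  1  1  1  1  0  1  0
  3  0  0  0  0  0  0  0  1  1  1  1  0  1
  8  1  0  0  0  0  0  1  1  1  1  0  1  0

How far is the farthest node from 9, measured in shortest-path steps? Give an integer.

Distances from 9: 1:3, 2:2, 3:3, 4:3, 5:1, 6:1, 7:3, 8:2, 10:3, 11:4, 12:1, 13:1.
The largest is 4 (to 11), so the eccentricity of 9 is 4.

4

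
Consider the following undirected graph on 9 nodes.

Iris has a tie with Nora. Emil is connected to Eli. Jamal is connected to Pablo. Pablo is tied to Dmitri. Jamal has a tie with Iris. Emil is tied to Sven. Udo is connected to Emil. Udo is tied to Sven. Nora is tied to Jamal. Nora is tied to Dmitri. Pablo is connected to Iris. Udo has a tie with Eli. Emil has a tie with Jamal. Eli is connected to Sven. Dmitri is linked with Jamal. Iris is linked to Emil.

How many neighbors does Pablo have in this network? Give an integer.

Pablo is directly tied to Dmitri, Iris, and Jamal. That is 3 neighbors, so the degree of Pablo is 3.

3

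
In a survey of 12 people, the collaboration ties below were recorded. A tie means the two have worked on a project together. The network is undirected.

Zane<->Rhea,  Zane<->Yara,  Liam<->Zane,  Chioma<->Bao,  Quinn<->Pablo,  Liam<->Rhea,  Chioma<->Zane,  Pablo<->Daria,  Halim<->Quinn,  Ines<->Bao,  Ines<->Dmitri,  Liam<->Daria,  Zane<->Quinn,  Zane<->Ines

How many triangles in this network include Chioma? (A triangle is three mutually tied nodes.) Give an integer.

0

Chioma's neighbors are Bao and Zane, but none of them are tied to each other, so no triangle contains Chioma.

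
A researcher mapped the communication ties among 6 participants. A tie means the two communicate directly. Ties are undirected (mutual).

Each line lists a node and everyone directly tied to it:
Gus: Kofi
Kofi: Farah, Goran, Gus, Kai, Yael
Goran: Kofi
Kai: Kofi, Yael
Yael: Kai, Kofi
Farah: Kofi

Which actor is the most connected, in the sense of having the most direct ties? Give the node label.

Degrees — Farah:1, Goran:1, Gus:1, Kai:2, Kofi:5, Yael:2.
The maximum is 5, attained only by Kofi.

Kofi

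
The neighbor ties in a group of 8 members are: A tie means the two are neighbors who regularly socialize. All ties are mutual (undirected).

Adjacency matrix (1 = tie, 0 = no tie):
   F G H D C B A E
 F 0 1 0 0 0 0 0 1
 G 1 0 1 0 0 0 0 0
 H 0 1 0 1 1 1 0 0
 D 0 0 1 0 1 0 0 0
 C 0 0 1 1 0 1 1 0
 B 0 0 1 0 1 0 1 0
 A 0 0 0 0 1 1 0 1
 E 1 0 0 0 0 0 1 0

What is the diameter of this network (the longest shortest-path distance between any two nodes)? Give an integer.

Eccentricity of each node (its greatest distance to any other): A:3, B:3, C:3, D:3, E:3, F:3, G:3, H:3.
The maximum eccentricity is 3, realized for instance by the pair F–D via F – G – H – D. So the diameter is 3.

3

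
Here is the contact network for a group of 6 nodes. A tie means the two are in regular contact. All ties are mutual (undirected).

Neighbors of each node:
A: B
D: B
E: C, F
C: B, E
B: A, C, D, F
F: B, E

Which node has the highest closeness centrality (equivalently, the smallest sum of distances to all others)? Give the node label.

Farness (sum of distances to all others) for each node — A:10, B:6, C:8, D:10, E:10, F:8.
The smallest farness is 6, for B, so B has the highest closeness.

B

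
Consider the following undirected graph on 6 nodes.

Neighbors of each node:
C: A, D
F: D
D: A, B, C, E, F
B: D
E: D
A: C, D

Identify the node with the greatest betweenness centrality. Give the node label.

Unnormalized betweenness of each node: A:0, B:0, C:0, D:9, E:0, F:0.
D has the largest value, 9, making it the main broker — the node through which the most shortest paths run.

D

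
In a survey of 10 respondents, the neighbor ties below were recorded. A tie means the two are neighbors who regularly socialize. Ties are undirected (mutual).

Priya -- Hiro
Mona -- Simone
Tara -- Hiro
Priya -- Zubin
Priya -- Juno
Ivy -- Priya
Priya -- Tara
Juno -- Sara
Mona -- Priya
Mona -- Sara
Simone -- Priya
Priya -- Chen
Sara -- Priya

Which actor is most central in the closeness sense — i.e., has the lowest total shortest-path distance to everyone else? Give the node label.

Priya

Farness (sum of distances to all others) for each node — Chen:17, Hiro:16, Ivy:17, Juno:16, Mona:15, Priya:9, Sara:15, Simone:16, Tara:16, Zubin:17.
The smallest farness is 9, for Priya, so Priya has the highest closeness.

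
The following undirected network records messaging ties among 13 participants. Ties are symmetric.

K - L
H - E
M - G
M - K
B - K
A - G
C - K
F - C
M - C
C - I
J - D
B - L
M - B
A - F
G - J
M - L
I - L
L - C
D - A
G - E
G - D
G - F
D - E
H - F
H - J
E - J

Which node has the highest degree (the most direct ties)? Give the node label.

G

Degrees — A:3, B:3, C:5, D:4, E:4, F:4, G:6, H:3, I:2, J:4, K:4, L:5, M:5.
The maximum is 6, attained only by G.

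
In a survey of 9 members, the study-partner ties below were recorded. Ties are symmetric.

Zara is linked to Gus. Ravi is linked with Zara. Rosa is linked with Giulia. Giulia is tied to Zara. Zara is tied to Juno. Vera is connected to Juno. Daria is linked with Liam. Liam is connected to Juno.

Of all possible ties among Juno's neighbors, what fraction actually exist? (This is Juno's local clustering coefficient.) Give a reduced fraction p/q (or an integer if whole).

Juno's neighbors: Liam, Vera, and Zara (k = 3).
Possible neighbor pairs: C(3,2) = 3. Edges among them: none → e = 0.
Clustering(Juno) = 0/3 = 0.

0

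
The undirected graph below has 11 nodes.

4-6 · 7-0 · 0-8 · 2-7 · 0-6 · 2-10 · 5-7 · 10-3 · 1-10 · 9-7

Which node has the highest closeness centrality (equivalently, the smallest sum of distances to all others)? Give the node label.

7

Farness (sum of distances to all others) for each node — 0:22, 1:36, 2:22, 3:36, 4:38, 5:28, 6:29, 7:19, 8:31, 9:28, 10:27.
The smallest farness is 19, for 7, so 7 has the highest closeness.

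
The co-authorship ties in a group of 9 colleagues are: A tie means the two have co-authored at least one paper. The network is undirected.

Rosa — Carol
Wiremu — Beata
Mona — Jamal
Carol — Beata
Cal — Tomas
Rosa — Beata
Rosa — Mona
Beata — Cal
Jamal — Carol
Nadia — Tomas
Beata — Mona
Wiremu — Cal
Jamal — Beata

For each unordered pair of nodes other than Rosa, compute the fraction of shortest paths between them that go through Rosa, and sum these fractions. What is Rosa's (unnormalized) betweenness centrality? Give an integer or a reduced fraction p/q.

1/3

Pairs whose geodesics pass through Rosa — Mona–Carol: 1/3.
All other pairs contribute 0.
Summing the contributions gives betweenness(Rosa) = 1/3.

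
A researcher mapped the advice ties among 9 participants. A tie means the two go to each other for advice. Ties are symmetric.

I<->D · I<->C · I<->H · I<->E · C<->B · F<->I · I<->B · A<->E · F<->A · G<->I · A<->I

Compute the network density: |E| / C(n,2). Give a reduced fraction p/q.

11/36

There are 11 edges and 9 nodes, so the maximum possible is C(9,2) = 36.
Density = 11/36.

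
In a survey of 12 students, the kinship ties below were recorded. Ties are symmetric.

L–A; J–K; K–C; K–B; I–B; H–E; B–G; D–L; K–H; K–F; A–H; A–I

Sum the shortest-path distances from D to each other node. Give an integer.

41

Distances from D: A:2, B:4, C:5, E:4, F:5, G:5, H:3, I:3, J:5, K:4, L:1.
Sum = 2 + 4 + 5 + 4 + 5 + 5 + 3 + 3 + 5 + 4 + 1 = 41.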